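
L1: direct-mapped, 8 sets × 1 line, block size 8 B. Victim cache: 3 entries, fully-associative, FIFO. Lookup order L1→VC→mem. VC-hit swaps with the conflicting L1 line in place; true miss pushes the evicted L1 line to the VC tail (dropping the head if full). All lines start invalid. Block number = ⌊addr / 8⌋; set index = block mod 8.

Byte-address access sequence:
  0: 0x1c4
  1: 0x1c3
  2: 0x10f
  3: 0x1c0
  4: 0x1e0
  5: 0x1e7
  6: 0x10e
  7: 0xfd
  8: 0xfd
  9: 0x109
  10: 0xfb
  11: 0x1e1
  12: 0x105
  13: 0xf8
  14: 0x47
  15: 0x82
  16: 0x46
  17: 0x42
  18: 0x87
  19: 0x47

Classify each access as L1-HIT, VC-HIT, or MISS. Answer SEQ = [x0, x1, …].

0: 0x1c4 (blk 56, set 0) → MISS  vc=[]
1: 0x1c3 (blk 56, set 0) → L1-HIT  vc=[]
2: 0x10f (blk 33, set 1) → MISS  vc=[]
3: 0x1c0 (blk 56, set 0) → L1-HIT  vc=[]
4: 0x1e0 (blk 60, set 4) → MISS  vc=[]
5: 0x1e7 (blk 60, set 4) → L1-HIT  vc=[]
6: 0x10e (blk 33, set 1) → L1-HIT  vc=[]
7: 0xfd (blk 31, set 7) → MISS  vc=[]
8: 0xfd (blk 31, set 7) → L1-HIT  vc=[]
9: 0x109 (blk 33, set 1) → L1-HIT  vc=[]
10: 0xfb (blk 31, set 7) → L1-HIT  vc=[]
11: 0x1e1 (blk 60, set 4) → L1-HIT  vc=[]
12: 0x105 (blk 32, set 0) → MISS  vc=[56]
13: 0xf8 (blk 31, set 7) → L1-HIT  vc=[56]
14: 0x47 (blk 8, set 0) → MISS  vc=[56, 32]
15: 0x82 (blk 16, set 0) → MISS  vc=[56, 32, 8]
16: 0x46 (blk 8, set 0) → VC-HIT  vc=[56, 32, 16]
17: 0x42 (blk 8, set 0) → L1-HIT  vc=[56, 32, 16]
18: 0x87 (blk 16, set 0) → VC-HIT  vc=[56, 32, 8]
19: 0x47 (blk 8, set 0) → VC-HIT  vc=[56, 32, 16]

SEQ = [MISS, L1-HIT, MISS, L1-HIT, MISS, L1-HIT, L1-HIT, MISS, L1-HIT, L1-HIT, L1-HIT, L1-HIT, MISS, L1-HIT, MISS, MISS, VC-HIT, L1-HIT, VC-HIT, VC-HIT]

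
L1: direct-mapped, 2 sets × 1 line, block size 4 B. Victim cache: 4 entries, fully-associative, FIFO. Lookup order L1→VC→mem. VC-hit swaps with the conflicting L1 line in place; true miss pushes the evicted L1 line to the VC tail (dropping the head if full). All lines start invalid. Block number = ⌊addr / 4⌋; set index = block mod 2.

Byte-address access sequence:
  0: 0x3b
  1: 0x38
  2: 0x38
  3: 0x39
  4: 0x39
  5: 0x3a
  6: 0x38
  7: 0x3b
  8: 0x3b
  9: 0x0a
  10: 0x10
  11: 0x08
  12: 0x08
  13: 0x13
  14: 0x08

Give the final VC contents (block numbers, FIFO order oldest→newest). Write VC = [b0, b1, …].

VC = [14, 4]

  [0] addr=0x3b blk=14 s=0: MISS | VC []
  [1] addr=0x38 blk=14 s=0: L1-HIT | VC []
  [2] addr=0x38 blk=14 s=0: L1-HIT | VC []
  [3] addr=0x39 blk=14 s=0: L1-HIT | VC []
  [4] addr=0x39 blk=14 s=0: L1-HIT | VC []
  [5] addr=0x3a blk=14 s=0: L1-HIT | VC []
  [6] addr=0x38 blk=14 s=0: L1-HIT | VC []
  [7] addr=0x3b blk=14 s=0: L1-HIT | VC []
  [8] addr=0x3b blk=14 s=0: L1-HIT | VC []
  [9] addr=0xa blk=2 s=0: MISS | VC [14]
  [10] addr=0x10 blk=4 s=0: MISS | VC [14, 2]
  [11] addr=0x8 blk=2 s=0: VC-HIT | VC [14, 4]
  [12] addr=0x8 blk=2 s=0: L1-HIT | VC [14, 4]
  [13] addr=0x13 blk=4 s=0: VC-HIT | VC [14, 2]
  [14] addr=0x8 blk=2 s=0: VC-HIT | VC [14, 4]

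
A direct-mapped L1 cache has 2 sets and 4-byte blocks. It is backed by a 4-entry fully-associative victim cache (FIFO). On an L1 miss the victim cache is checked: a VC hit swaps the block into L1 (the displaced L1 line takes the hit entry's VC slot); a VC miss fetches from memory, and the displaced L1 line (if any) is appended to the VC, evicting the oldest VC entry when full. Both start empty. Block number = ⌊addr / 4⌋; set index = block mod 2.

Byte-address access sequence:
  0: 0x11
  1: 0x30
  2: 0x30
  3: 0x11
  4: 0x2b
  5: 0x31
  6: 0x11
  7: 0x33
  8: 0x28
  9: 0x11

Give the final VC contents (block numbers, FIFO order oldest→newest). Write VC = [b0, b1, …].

  [0] addr=0x11 blk=4 s=0: MISS | VC []
  [1] addr=0x30 blk=12 s=0: MISS | VC [4]
  [2] addr=0x30 blk=12 s=0: L1-HIT | VC [4]
  [3] addr=0x11 blk=4 s=0: VC-HIT | VC [12]
  [4] addr=0x2b blk=10 s=0: MISS | VC [12, 4]
  [5] addr=0x31 blk=12 s=0: VC-HIT | VC [10, 4]
  [6] addr=0x11 blk=4 s=0: VC-HIT | VC [10, 12]
  [7] addr=0x33 blk=12 s=0: VC-HIT | VC [10, 4]
  [8] addr=0x28 blk=10 s=0: VC-HIT | VC [12, 4]
  [9] addr=0x11 blk=4 s=0: VC-HIT | VC [12, 10]

VC = [12, 10]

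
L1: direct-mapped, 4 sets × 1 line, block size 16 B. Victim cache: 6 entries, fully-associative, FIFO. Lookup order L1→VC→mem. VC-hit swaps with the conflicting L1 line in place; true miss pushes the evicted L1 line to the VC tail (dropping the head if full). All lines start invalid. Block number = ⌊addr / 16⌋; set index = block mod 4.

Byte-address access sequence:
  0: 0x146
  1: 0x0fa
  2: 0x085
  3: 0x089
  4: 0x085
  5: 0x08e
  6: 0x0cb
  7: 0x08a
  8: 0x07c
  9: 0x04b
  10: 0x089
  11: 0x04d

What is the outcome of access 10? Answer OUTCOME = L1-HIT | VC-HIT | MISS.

0: 0x146 (blk 20, set 0) → MISS  vc=[]
1: 0xfa (blk 15, set 3) → MISS  vc=[]
2: 0x85 (blk 8, set 0) → MISS  vc=[20]
3: 0x89 (blk 8, set 0) → L1-HIT  vc=[20]
4: 0x85 (blk 8, set 0) → L1-HIT  vc=[20]
5: 0x8e (blk 8, set 0) → L1-HIT  vc=[20]
6: 0xcb (blk 12, set 0) → MISS  vc=[20, 8]
7: 0x8a (blk 8, set 0) → VC-HIT  vc=[20, 12]
8: 0x7c (blk 7, set 3) → MISS  vc=[20, 12, 15]
9: 0x4b (blk 4, set 0) → MISS  vc=[20, 12, 15, 8]
10: 0x89 (blk 8, set 0) → VC-HIT  vc=[20, 12, 15, 4]
11: 0x4d (blk 4, set 0) → VC-HIT  vc=[20, 12, 15, 8]

OUTCOME = VC-HIT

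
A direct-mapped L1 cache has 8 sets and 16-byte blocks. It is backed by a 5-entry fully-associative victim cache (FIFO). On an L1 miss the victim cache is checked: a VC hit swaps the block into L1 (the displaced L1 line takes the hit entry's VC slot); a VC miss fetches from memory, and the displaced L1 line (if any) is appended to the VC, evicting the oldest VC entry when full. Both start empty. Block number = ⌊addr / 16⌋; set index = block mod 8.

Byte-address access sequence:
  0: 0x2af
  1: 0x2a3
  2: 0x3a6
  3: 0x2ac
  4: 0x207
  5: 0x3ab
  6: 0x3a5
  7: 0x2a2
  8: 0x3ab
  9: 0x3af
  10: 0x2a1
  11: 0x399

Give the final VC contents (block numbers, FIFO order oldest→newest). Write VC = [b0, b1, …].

VC = [58]

0: 0x2af (blk 42, set 2) → MISS  vc=[]
1: 0x2a3 (blk 42, set 2) → L1-HIT  vc=[]
2: 0x3a6 (blk 58, set 2) → MISS  vc=[42]
3: 0x2ac (blk 42, set 2) → VC-HIT  vc=[58]
4: 0x207 (blk 32, set 0) → MISS  vc=[58]
5: 0x3ab (blk 58, set 2) → VC-HIT  vc=[42]
6: 0x3a5 (blk 58, set 2) → L1-HIT  vc=[42]
7: 0x2a2 (blk 42, set 2) → VC-HIT  vc=[58]
8: 0x3ab (blk 58, set 2) → VC-HIT  vc=[42]
9: 0x3af (blk 58, set 2) → L1-HIT  vc=[42]
10: 0x2a1 (blk 42, set 2) → VC-HIT  vc=[58]
11: 0x399 (blk 57, set 1) → MISS  vc=[58]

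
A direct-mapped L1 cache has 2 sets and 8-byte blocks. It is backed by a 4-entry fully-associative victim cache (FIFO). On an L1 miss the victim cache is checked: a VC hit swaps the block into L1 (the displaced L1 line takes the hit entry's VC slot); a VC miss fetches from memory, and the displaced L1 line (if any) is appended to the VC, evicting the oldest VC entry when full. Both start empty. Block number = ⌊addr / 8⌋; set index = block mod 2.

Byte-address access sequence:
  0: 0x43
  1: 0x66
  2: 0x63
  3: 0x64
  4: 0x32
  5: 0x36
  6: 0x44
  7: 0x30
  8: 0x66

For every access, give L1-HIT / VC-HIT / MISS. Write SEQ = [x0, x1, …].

SEQ = [MISS, MISS, L1-HIT, L1-HIT, MISS, L1-HIT, VC-HIT, VC-HIT, VC-HIT]

  [0] addr=0x43 blk=8 s=0: MISS | VC []
  [1] addr=0x66 blk=12 s=0: MISS | VC [8]
  [2] addr=0x63 blk=12 s=0: L1-HIT | VC [8]
  [3] addr=0x64 blk=12 s=0: L1-HIT | VC [8]
  [4] addr=0x32 blk=6 s=0: MISS | VC [8, 12]
  [5] addr=0x36 blk=6 s=0: L1-HIT | VC [8, 12]
  [6] addr=0x44 blk=8 s=0: VC-HIT | VC [6, 12]
  [7] addr=0x30 blk=6 s=0: VC-HIT | VC [8, 12]
  [8] addr=0x66 blk=12 s=0: VC-HIT | VC [8, 6]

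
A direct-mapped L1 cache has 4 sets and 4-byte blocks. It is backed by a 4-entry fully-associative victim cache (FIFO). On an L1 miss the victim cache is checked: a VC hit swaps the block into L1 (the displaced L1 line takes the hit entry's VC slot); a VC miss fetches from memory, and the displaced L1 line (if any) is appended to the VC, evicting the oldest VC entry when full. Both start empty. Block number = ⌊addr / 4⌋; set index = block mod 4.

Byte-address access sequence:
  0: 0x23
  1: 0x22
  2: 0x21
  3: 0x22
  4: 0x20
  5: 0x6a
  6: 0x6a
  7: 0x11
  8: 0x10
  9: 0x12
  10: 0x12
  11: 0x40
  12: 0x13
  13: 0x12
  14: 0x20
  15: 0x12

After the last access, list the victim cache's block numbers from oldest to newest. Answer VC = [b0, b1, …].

VC = [8, 16]

#0 0x23→b8/s0 MISS; vc=[]
#1 0x22→b8/s0 L1-HIT; vc=[]
#2 0x21→b8/s0 L1-HIT; vc=[]
#3 0x22→b8/s0 L1-HIT; vc=[]
#4 0x20→b8/s0 L1-HIT; vc=[]
#5 0x6a→b26/s2 MISS; vc=[]
#6 0x6a→b26/s2 L1-HIT; vc=[]
#7 0x11→b4/s0 MISS; vc=[8]
#8 0x10→b4/s0 L1-HIT; vc=[8]
#9 0x12→b4/s0 L1-HIT; vc=[8]
#10 0x12→b4/s0 L1-HIT; vc=[8]
#11 0x40→b16/s0 MISS; vc=[8,4]
#12 0x13→b4/s0 VC-HIT; vc=[8,16]
#13 0x12→b4/s0 L1-HIT; vc=[8,16]
#14 0x20→b8/s0 VC-HIT; vc=[4,16]
#15 0x12→b4/s0 VC-HIT; vc=[8,16]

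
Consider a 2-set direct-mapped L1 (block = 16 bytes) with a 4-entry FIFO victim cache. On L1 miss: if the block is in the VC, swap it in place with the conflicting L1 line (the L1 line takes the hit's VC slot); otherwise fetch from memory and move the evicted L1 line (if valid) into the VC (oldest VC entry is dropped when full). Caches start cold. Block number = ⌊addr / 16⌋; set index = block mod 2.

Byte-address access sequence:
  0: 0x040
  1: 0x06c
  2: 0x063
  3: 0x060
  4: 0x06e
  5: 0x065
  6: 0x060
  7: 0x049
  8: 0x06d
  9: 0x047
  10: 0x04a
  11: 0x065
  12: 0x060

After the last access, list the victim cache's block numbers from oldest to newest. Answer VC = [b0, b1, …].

VC = [4]

  [0] addr=0x40 blk=4 s=0: MISS | VC []
  [1] addr=0x6c blk=6 s=0: MISS | VC [4]
  [2] addr=0x63 blk=6 s=0: L1-HIT | VC [4]
  [3] addr=0x60 blk=6 s=0: L1-HIT | VC [4]
  [4] addr=0x6e blk=6 s=0: L1-HIT | VC [4]
  [5] addr=0x65 blk=6 s=0: L1-HIT | VC [4]
  [6] addr=0x60 blk=6 s=0: L1-HIT | VC [4]
  [7] addr=0x49 blk=4 s=0: VC-HIT | VC [6]
  [8] addr=0x6d blk=6 s=0: VC-HIT | VC [4]
  [9] addr=0x47 blk=4 s=0: VC-HIT | VC [6]
  [10] addr=0x4a blk=4 s=0: L1-HIT | VC [6]
  [11] addr=0x65 blk=6 s=0: VC-HIT | VC [4]
  [12] addr=0x60 blk=6 s=0: L1-HIT | VC [4]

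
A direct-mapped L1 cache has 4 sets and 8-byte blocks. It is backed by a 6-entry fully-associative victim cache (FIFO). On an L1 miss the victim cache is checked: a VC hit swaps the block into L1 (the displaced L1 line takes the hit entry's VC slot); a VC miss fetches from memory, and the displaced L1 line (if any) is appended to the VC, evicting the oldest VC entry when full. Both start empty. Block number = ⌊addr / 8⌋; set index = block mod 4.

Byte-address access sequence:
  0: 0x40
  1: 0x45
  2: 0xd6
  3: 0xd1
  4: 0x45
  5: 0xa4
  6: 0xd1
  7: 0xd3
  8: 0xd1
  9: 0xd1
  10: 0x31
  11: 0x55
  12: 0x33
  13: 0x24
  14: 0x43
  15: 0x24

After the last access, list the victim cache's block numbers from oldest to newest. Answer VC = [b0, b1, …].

VC = [8, 26, 10, 20]

0: 0x40 (blk 8, set 0) → MISS  vc=[]
1: 0x45 (blk 8, set 0) → L1-HIT  vc=[]
2: 0xd6 (blk 26, set 2) → MISS  vc=[]
3: 0xd1 (blk 26, set 2) → L1-HIT  vc=[]
4: 0x45 (blk 8, set 0) → L1-HIT  vc=[]
5: 0xa4 (blk 20, set 0) → MISS  vc=[8]
6: 0xd1 (blk 26, set 2) → L1-HIT  vc=[8]
7: 0xd3 (blk 26, set 2) → L1-HIT  vc=[8]
8: 0xd1 (blk 26, set 2) → L1-HIT  vc=[8]
9: 0xd1 (blk 26, set 2) → L1-HIT  vc=[8]
10: 0x31 (blk 6, set 2) → MISS  vc=[8, 26]
11: 0x55 (blk 10, set 2) → MISS  vc=[8, 26, 6]
12: 0x33 (blk 6, set 2) → VC-HIT  vc=[8, 26, 10]
13: 0x24 (blk 4, set 0) → MISS  vc=[8, 26, 10, 20]
14: 0x43 (blk 8, set 0) → VC-HIT  vc=[4, 26, 10, 20]
15: 0x24 (blk 4, set 0) → VC-HIT  vc=[8, 26, 10, 20]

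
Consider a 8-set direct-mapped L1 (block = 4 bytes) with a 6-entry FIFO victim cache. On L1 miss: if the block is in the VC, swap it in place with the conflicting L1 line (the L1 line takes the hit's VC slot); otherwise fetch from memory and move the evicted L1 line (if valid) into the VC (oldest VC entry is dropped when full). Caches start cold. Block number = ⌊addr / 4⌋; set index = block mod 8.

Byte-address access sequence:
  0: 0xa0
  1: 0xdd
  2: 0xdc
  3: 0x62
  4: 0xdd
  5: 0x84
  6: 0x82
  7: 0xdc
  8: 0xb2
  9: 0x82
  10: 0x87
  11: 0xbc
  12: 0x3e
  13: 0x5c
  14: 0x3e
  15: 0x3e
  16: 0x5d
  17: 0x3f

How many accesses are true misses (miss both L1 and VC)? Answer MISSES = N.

  [0] addr=0xa0 blk=40 s=0: MISS | VC []
  [1] addr=0xdd blk=55 s=7: MISS | VC []
  [2] addr=0xdc blk=55 s=7: L1-HIT | VC []
  [3] addr=0x62 blk=24 s=0: MISS | VC [40]
  [4] addr=0xdd blk=55 s=7: L1-HIT | VC [40]
  [5] addr=0x84 blk=33 s=1: MISS | VC [40]
  [6] addr=0x82 blk=32 s=0: MISS | VC [40, 24]
  [7] addr=0xdc blk=55 s=7: L1-HIT | VC [40, 24]
  [8] addr=0xb2 blk=44 s=4: MISS | VC [40, 24]
  [9] addr=0x82 blk=32 s=0: L1-HIT | VC [40, 24]
  [10] addr=0x87 blk=33 s=1: L1-HIT | VC [40, 24]
  [11] addr=0xbc blk=47 s=7: MISS | VC [40, 24, 55]
  [12] addr=0x3e blk=15 s=7: MISS | VC [40, 24, 55, 47]
  [13] addr=0x5c blk=23 s=7: MISS | VC [40, 24, 55, 47, 15]
  [14] addr=0x3e blk=15 s=7: VC-HIT | VC [40, 24, 55, 47, 23]
  [15] addr=0x3e blk=15 s=7: L1-HIT | VC [40, 24, 55, 47, 23]
  [16] addr=0x5d blk=23 s=7: VC-HIT | VC [40, 24, 55, 47, 15]
  [17] addr=0x3f blk=15 s=7: VC-HIT | VC [40, 24, 55, 47, 23]

MISSES = 9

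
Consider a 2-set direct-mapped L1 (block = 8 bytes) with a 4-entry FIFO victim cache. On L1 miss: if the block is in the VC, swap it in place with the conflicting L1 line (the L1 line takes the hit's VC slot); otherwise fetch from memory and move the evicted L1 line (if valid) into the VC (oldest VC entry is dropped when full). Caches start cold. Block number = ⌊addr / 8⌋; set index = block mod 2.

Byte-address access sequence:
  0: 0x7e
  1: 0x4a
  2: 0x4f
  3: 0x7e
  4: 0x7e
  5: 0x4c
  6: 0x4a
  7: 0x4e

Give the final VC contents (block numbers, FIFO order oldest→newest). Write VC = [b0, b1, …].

VC = [15]

  [0] addr=0x7e blk=15 s=1: MISS | VC []
  [1] addr=0x4a blk=9 s=1: MISS | VC [15]
  [2] addr=0x4f blk=9 s=1: L1-HIT | VC [15]
  [3] addr=0x7e blk=15 s=1: VC-HIT | VC [9]
  [4] addr=0x7e blk=15 s=1: L1-HIT | VC [9]
  [5] addr=0x4c blk=9 s=1: VC-HIT | VC [15]
  [6] addr=0x4a blk=9 s=1: L1-HIT | VC [15]
  [7] addr=0x4e blk=9 s=1: L1-HIT | VC [15]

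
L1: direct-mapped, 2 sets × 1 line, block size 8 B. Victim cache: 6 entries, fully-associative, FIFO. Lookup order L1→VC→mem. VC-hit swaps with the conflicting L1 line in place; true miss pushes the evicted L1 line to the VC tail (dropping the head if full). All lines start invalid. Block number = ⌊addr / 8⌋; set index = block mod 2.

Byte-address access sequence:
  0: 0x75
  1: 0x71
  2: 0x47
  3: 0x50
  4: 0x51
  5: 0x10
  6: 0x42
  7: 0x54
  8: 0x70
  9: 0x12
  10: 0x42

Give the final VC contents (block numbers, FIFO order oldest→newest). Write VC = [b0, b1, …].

VC = [10, 14, 2]

#0 0x75→b14/s0 MISS; vc=[]
#1 0x71→b14/s0 L1-HIT; vc=[]
#2 0x47→b8/s0 MISS; vc=[14]
#3 0x50→b10/s0 MISS; vc=[14,8]
#4 0x51→b10/s0 L1-HIT; vc=[14,8]
#5 0x10→b2/s0 MISS; vc=[14,8,10]
#6 0x42→b8/s0 VC-HIT; vc=[14,2,10]
#7 0x54→b10/s0 VC-HIT; vc=[14,2,8]
#8 0x70→b14/s0 VC-HIT; vc=[10,2,8]
#9 0x12→b2/s0 VC-HIT; vc=[10,14,8]
#10 0x42→b8/s0 VC-HIT; vc=[10,14,2]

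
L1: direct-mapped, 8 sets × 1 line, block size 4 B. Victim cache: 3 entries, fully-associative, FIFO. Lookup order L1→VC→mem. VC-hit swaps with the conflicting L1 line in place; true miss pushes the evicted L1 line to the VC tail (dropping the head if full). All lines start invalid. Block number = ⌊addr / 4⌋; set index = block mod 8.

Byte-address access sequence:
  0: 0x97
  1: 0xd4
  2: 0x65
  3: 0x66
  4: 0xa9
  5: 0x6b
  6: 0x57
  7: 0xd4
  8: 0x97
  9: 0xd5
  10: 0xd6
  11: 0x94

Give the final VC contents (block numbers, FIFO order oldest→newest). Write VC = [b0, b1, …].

#0 0x97→b37/s5 MISS; vc=[]
#1 0xd4→b53/s5 MISS; vc=[37]
#2 0x65→b25/s1 MISS; vc=[37]
#3 0x66→b25/s1 L1-HIT; vc=[37]
#4 0xa9→b42/s2 MISS; vc=[37]
#5 0x6b→b26/s2 MISS; vc=[37,42]
#6 0x57→b21/s5 MISS; vc=[37,42,53]
#7 0xd4→b53/s5 VC-HIT; vc=[37,42,21]
#8 0x97→b37/s5 VC-HIT; vc=[53,42,21]
#9 0xd5→b53/s5 VC-HIT; vc=[37,42,21]
#10 0xd6→b53/s5 L1-HIT; vc=[37,42,21]
#11 0x94→b37/s5 VC-HIT; vc=[53,42,21]

VC = [53, 42, 21]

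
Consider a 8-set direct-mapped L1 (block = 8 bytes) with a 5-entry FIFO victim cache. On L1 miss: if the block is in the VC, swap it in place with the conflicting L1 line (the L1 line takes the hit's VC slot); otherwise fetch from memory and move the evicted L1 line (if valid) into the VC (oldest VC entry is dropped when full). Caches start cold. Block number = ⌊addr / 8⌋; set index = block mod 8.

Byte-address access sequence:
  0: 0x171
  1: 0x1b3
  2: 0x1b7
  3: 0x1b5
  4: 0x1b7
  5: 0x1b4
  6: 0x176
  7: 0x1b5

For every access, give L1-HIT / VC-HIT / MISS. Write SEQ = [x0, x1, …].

  [0] addr=0x171 blk=46 s=6: MISS | VC []
  [1] addr=0x1b3 blk=54 s=6: MISS | VC [46]
  [2] addr=0x1b7 blk=54 s=6: L1-HIT | VC [46]
  [3] addr=0x1b5 blk=54 s=6: L1-HIT | VC [46]
  [4] addr=0x1b7 blk=54 s=6: L1-HIT | VC [46]
  [5] addr=0x1b4 blk=54 s=6: L1-HIT | VC [46]
  [6] addr=0x176 blk=46 s=6: VC-HIT | VC [54]
  [7] addr=0x1b5 blk=54 s=6: VC-HIT | VC [46]

SEQ = [MISS, MISS, L1-HIT, L1-HIT, L1-HIT, L1-HIT, VC-HIT, VC-HIT]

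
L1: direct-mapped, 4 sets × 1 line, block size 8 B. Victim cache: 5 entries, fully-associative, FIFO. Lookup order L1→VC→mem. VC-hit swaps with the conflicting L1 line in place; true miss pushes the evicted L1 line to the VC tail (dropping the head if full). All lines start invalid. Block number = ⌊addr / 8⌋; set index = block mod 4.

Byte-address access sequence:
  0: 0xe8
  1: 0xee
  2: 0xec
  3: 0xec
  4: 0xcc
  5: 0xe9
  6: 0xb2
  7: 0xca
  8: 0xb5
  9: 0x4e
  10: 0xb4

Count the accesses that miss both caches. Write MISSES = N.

MISSES = 4

#0 0xe8→b29/s1 MISS; vc=[]
#1 0xee→b29/s1 L1-HIT; vc=[]
#2 0xec→b29/s1 L1-HIT; vc=[]
#3 0xec→b29/s1 L1-HIT; vc=[]
#4 0xcc→b25/s1 MISS; vc=[29]
#5 0xe9→b29/s1 VC-HIT; vc=[25]
#6 0xb2→b22/s2 MISS; vc=[25]
#7 0xca→b25/s1 VC-HIT; vc=[29]
#8 0xb5→b22/s2 L1-HIT; vc=[29]
#9 0x4e→b9/s1 MISS; vc=[29,25]
#10 0xb4→b22/s2 L1-HIT; vc=[29,25]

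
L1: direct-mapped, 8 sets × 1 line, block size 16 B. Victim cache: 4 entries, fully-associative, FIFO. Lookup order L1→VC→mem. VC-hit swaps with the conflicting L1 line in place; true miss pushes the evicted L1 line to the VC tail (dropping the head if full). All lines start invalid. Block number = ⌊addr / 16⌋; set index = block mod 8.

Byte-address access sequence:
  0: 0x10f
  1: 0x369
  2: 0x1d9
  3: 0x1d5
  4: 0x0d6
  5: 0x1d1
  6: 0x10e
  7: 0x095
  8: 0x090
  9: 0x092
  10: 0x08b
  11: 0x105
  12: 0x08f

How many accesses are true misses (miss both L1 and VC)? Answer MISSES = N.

#0 0x10f→b16/s0 MISS; vc=[]
#1 0x369→b54/s6 MISS; vc=[]
#2 0x1d9→b29/s5 MISS; vc=[]
#3 0x1d5→b29/s5 L1-HIT; vc=[]
#4 0xd6→b13/s5 MISS; vc=[29]
#5 0x1d1→b29/s5 VC-HIT; vc=[13]
#6 0x10e→b16/s0 L1-HIT; vc=[13]
#7 0x95→b9/s1 MISS; vc=[13]
#8 0x90→b9/s1 L1-HIT; vc=[13]
#9 0x92→b9/s1 L1-HIT; vc=[13]
#10 0x8b→b8/s0 MISS; vc=[13,16]
#11 0x105→b16/s0 VC-HIT; vc=[13,8]
#12 0x8f→b8/s0 VC-HIT; vc=[13,16]

MISSES = 6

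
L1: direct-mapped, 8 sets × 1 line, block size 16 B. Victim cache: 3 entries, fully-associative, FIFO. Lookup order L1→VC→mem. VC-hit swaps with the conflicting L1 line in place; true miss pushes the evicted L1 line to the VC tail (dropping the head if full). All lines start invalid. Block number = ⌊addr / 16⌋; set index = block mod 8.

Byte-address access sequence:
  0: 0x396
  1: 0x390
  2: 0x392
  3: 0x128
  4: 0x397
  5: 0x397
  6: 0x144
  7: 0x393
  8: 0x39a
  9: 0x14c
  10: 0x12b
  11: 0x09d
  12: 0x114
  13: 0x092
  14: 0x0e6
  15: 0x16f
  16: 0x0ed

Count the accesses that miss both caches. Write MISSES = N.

MISSES = 7

0: 0x396 (blk 57, set 1) → MISS  vc=[]
1: 0x390 (blk 57, set 1) → L1-HIT  vc=[]
2: 0x392 (blk 57, set 1) → L1-HIT  vc=[]
3: 0x128 (blk 18, set 2) → MISS  vc=[]
4: 0x397 (blk 57, set 1) → L1-HIT  vc=[]
5: 0x397 (blk 57, set 1) → L1-HIT  vc=[]
6: 0x144 (blk 20, set 4) → MISS  vc=[]
7: 0x393 (blk 57, set 1) → L1-HIT  vc=[]
8: 0x39a (blk 57, set 1) → L1-HIT  vc=[]
9: 0x14c (blk 20, set 4) → L1-HIT  vc=[]
10: 0x12b (blk 18, set 2) → L1-HIT  vc=[]
11: 0x9d (blk 9, set 1) → MISS  vc=[57]
12: 0x114 (blk 17, set 1) → MISS  vc=[57, 9]
13: 0x92 (blk 9, set 1) → VC-HIT  vc=[57, 17]
14: 0xe6 (blk 14, set 6) → MISS  vc=[57, 17]
15: 0x16f (blk 22, set 6) → MISS  vc=[57, 17, 14]
16: 0xed (blk 14, set 6) → VC-HIT  vc=[57, 17, 22]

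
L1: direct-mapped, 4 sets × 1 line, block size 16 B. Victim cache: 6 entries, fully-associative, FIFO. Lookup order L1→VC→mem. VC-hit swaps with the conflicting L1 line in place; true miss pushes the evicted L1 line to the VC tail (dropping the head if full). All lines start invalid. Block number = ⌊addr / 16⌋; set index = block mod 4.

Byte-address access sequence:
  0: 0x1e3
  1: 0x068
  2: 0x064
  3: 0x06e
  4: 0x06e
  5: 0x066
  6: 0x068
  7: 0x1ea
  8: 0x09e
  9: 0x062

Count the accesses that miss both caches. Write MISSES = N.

MISSES = 3

#0 0x1e3→b30/s2 MISS; vc=[]
#1 0x68→b6/s2 MISS; vc=[30]
#2 0x64→b6/s2 L1-HIT; vc=[30]
#3 0x6e→b6/s2 L1-HIT; vc=[30]
#4 0x6e→b6/s2 L1-HIT; vc=[30]
#5 0x66→b6/s2 L1-HIT; vc=[30]
#6 0x68→b6/s2 L1-HIT; vc=[30]
#7 0x1ea→b30/s2 VC-HIT; vc=[6]
#8 0x9e→b9/s1 MISS; vc=[6]
#9 0x62→b6/s2 VC-HIT; vc=[30]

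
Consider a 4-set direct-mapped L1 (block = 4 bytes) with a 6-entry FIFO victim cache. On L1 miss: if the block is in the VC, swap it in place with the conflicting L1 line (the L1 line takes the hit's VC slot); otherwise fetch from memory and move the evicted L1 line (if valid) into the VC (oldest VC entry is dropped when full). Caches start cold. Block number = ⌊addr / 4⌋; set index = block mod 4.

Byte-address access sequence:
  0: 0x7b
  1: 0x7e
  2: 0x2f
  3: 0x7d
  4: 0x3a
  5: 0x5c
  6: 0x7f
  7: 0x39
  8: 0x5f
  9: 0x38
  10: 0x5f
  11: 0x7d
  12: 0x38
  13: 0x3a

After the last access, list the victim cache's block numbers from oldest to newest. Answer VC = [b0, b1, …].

VC = [11, 30, 23]

  [0] addr=0x7b blk=30 s=2: MISS | VC []
  [1] addr=0x7e blk=31 s=3: MISS | VC []
  [2] addr=0x2f blk=11 s=3: MISS | VC [31]
  [3] addr=0x7d blk=31 s=3: VC-HIT | VC [11]
  [4] addr=0x3a blk=14 s=2: MISS | VC [11, 30]
  [5] addr=0x5c blk=23 s=3: MISS | VC [11, 30, 31]
  [6] addr=0x7f blk=31 s=3: VC-HIT | VC [11, 30, 23]
  [7] addr=0x39 blk=14 s=2: L1-HIT | VC [11, 30, 23]
  [8] addr=0x5f blk=23 s=3: VC-HIT | VC [11, 30, 31]
  [9] addr=0x38 blk=14 s=2: L1-HIT | VC [11, 30, 31]
  [10] addr=0x5f blk=23 s=3: L1-HIT | VC [11, 30, 31]
  [11] addr=0x7d blk=31 s=3: VC-HIT | VC [11, 30, 23]
  [12] addr=0x38 blk=14 s=2: L1-HIT | VC [11, 30, 23]
  [13] addr=0x3a blk=14 s=2: L1-HIT | VC [11, 30, 23]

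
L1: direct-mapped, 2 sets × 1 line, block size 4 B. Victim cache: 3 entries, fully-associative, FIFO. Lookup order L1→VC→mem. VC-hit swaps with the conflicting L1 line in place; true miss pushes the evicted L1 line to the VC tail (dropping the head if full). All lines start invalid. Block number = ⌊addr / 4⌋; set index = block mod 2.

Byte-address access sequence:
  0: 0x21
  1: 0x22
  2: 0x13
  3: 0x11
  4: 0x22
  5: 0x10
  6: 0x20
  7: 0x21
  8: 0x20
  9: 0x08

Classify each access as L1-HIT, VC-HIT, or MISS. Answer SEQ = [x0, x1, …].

SEQ = [MISS, L1-HIT, MISS, L1-HIT, VC-HIT, VC-HIT, VC-HIT, L1-HIT, L1-HIT, MISS]

#0 0x21→b8/s0 MISS; vc=[]
#1 0x22→b8/s0 L1-HIT; vc=[]
#2 0x13→b4/s0 MISS; vc=[8]
#3 0x11→b4/s0 L1-HIT; vc=[8]
#4 0x22→b8/s0 VC-HIT; vc=[4]
#5 0x10→b4/s0 VC-HIT; vc=[8]
#6 0x20→b8/s0 VC-HIT; vc=[4]
#7 0x21→b8/s0 L1-HIT; vc=[4]
#8 0x20→b8/s0 L1-HIT; vc=[4]
#9 0x8→b2/s0 MISS; vc=[4,8]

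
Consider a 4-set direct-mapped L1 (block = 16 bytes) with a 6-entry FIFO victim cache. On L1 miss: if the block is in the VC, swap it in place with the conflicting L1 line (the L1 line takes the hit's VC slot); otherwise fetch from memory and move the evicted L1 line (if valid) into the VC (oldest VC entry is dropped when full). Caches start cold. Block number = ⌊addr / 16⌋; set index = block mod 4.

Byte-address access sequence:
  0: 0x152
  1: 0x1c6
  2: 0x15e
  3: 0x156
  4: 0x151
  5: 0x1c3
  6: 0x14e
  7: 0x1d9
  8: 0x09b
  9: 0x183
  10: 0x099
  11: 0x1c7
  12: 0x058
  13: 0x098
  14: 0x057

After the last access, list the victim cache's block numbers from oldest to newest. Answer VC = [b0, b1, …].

#0 0x152→b21/s1 MISS; vc=[]
#1 0x1c6→b28/s0 MISS; vc=[]
#2 0x15e→b21/s1 L1-HIT; vc=[]
#3 0x156→b21/s1 L1-HIT; vc=[]
#4 0x151→b21/s1 L1-HIT; vc=[]
#5 0x1c3→b28/s0 L1-HIT; vc=[]
#6 0x14e→b20/s0 MISS; vc=[28]
#7 0x1d9→b29/s1 MISS; vc=[28,21]
#8 0x9b→b9/s1 MISS; vc=[28,21,29]
#9 0x183→b24/s0 MISS; vc=[28,21,29,20]
#10 0x99→b9/s1 L1-HIT; vc=[28,21,29,20]
#11 0x1c7→b28/s0 VC-HIT; vc=[24,21,29,20]
#12 0x58→b5/s1 MISS; vc=[24,21,29,20,9]
#13 0x98→b9/s1 VC-HIT; vc=[24,21,29,20,5]
#14 0x57→b5/s1 VC-HIT; vc=[24,21,29,20,9]

VC = [24, 21, 29, 20, 9]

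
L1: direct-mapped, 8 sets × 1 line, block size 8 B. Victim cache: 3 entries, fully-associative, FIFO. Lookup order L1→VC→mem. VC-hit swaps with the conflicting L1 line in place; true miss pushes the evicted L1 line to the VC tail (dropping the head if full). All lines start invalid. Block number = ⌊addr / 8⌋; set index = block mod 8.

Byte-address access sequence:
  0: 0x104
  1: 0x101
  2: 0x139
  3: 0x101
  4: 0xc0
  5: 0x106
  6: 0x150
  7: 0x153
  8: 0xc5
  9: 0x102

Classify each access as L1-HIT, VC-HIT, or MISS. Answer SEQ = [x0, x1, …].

#0 0x104→b32/s0 MISS; vc=[]
#1 0x101→b32/s0 L1-HIT; vc=[]
#2 0x139→b39/s7 MISS; vc=[]
#3 0x101→b32/s0 L1-HIT; vc=[]
#4 0xc0→b24/s0 MISS; vc=[32]
#5 0x106→b32/s0 VC-HIT; vc=[24]
#6 0x150→b42/s2 MISS; vc=[24]
#7 0x153→b42/s2 L1-HIT; vc=[24]
#8 0xc5→b24/s0 VC-HIT; vc=[32]
#9 0x102→b32/s0 VC-HIT; vc=[24]

SEQ = [MISS, L1-HIT, MISS, L1-HIT, MISS, VC-HIT, MISS, L1-HIT, VC-HIT, VC-HIT]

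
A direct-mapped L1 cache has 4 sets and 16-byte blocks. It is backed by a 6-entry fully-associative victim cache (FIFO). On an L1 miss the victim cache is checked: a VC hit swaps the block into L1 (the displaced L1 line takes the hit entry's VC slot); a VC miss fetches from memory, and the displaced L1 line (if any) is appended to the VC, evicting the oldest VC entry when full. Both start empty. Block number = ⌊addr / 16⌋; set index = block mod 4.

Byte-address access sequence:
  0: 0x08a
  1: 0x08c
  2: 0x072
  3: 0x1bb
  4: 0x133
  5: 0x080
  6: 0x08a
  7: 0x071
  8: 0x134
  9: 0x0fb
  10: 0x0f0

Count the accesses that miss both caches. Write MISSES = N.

MISSES = 5

#0 0x8a→b8/s0 MISS; vc=[]
#1 0x8c→b8/s0 L1-HIT; vc=[]
#2 0x72→b7/s3 MISS; vc=[]
#3 0x1bb→b27/s3 MISS; vc=[7]
#4 0x133→b19/s3 MISS; vc=[7,27]
#5 0x80→b8/s0 L1-HIT; vc=[7,27]
#6 0x8a→b8/s0 L1-HIT; vc=[7,27]
#7 0x71→b7/s3 VC-HIT; vc=[19,27]
#8 0x134→b19/s3 VC-HIT; vc=[7,27]
#9 0xfb→b15/s3 MISS; vc=[7,27,19]
#10 0xf0→b15/s3 L1-HIT; vc=[7,27,19]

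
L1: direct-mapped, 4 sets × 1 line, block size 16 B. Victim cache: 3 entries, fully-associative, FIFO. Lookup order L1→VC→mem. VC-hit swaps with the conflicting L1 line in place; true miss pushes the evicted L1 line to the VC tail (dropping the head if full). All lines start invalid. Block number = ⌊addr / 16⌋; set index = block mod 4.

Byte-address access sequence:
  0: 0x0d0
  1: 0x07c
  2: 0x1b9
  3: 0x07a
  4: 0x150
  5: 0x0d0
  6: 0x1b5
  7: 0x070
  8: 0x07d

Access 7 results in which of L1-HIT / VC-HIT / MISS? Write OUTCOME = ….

OUTCOME = VC-HIT

  [0] addr=0xd0 blk=13 s=1: MISS | VC []
  [1] addr=0x7c blk=7 s=3: MISS | VC []
  [2] addr=0x1b9 blk=27 s=3: MISS | VC [7]
  [3] addr=0x7a blk=7 s=3: VC-HIT | VC [27]
  [4] addr=0x150 blk=21 s=1: MISS | VC [27, 13]
  [5] addr=0xd0 blk=13 s=1: VC-HIT | VC [27, 21]
  [6] addr=0x1b5 blk=27 s=3: VC-HIT | VC [7, 21]
  [7] addr=0x70 blk=7 s=3: VC-HIT | VC [27, 21]
  [8] addr=0x7d blk=7 s=3: L1-HIT | VC [27, 21]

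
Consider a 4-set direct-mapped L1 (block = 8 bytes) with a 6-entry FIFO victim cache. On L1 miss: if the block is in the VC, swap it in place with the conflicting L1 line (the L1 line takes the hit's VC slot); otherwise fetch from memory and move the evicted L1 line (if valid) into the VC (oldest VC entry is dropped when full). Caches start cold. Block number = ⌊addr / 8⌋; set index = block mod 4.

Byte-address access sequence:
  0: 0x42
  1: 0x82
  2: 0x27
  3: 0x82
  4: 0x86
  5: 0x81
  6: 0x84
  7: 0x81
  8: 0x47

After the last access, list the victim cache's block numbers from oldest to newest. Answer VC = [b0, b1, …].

  [0] addr=0x42 blk=8 s=0: MISS | VC []
  [1] addr=0x82 blk=16 s=0: MISS | VC [8]
  [2] addr=0x27 blk=4 s=0: MISS | VC [8, 16]
  [3] addr=0x82 blk=16 s=0: VC-HIT | VC [8, 4]
  [4] addr=0x86 blk=16 s=0: L1-HIT | VC [8, 4]
  [5] addr=0x81 blk=16 s=0: L1-HIT | VC [8, 4]
  [6] addr=0x84 blk=16 s=0: L1-HIT | VC [8, 4]
  [7] addr=0x81 blk=16 s=0: L1-HIT | VC [8, 4]
  [8] addr=0x47 blk=8 s=0: VC-HIT | VC [16, 4]

VC = [16, 4]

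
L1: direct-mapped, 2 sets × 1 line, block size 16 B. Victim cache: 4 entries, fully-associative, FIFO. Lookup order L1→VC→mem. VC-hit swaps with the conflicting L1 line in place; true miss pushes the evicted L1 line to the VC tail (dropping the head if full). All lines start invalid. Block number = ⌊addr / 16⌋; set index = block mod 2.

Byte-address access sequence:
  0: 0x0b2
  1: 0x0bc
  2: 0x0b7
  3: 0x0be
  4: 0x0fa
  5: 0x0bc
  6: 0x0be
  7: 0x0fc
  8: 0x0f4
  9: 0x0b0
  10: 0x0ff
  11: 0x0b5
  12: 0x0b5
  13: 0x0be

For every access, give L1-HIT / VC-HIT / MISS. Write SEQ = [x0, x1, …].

SEQ = [MISS, L1-HIT, L1-HIT, L1-HIT, MISS, VC-HIT, L1-HIT, VC-HIT, L1-HIT, VC-HIT, VC-HIT, VC-HIT, L1-HIT, L1-HIT]

#0 0xb2→b11/s1 MISS; vc=[]
#1 0xbc→b11/s1 L1-HIT; vc=[]
#2 0xb7→b11/s1 L1-HIT; vc=[]
#3 0xbe→b11/s1 L1-HIT; vc=[]
#4 0xfa→b15/s1 MISS; vc=[11]
#5 0xbc→b11/s1 VC-HIT; vc=[15]
#6 0xbe→b11/s1 L1-HIT; vc=[15]
#7 0xfc→b15/s1 VC-HIT; vc=[11]
#8 0xf4→b15/s1 L1-HIT; vc=[11]
#9 0xb0→b11/s1 VC-HIT; vc=[15]
#10 0xff→b15/s1 VC-HIT; vc=[11]
#11 0xb5→b11/s1 VC-HIT; vc=[15]
#12 0xb5→b11/s1 L1-HIT; vc=[15]
#13 0xbe→b11/s1 L1-HIT; vc=[15]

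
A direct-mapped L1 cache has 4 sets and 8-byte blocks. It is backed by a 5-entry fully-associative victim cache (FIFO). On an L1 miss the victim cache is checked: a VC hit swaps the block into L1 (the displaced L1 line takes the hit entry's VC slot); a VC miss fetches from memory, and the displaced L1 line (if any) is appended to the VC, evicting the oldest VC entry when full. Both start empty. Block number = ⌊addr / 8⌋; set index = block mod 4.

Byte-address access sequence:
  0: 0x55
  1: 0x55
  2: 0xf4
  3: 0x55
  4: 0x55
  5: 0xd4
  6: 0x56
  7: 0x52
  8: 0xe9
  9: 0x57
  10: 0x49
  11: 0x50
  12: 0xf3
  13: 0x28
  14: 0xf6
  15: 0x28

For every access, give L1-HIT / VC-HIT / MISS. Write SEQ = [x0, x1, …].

SEQ = [MISS, L1-HIT, MISS, VC-HIT, L1-HIT, MISS, VC-HIT, L1-HIT, MISS, L1-HIT, MISS, L1-HIT, VC-HIT, MISS, L1-HIT, L1-HIT]

0: 0x55 (blk 10, set 2) → MISS  vc=[]
1: 0x55 (blk 10, set 2) → L1-HIT  vc=[]
2: 0xf4 (blk 30, set 2) → MISS  vc=[10]
3: 0x55 (blk 10, set 2) → VC-HIT  vc=[30]
4: 0x55 (blk 10, set 2) → L1-HIT  vc=[30]
5: 0xd4 (blk 26, set 2) → MISS  vc=[30, 10]
6: 0x56 (blk 10, set 2) → VC-HIT  vc=[30, 26]
7: 0x52 (blk 10, set 2) → L1-HIT  vc=[30, 26]
8: 0xe9 (blk 29, set 1) → MISS  vc=[30, 26]
9: 0x57 (blk 10, set 2) → L1-HIT  vc=[30, 26]
10: 0x49 (blk 9, set 1) → MISS  vc=[30, 26, 29]
11: 0x50 (blk 10, set 2) → L1-HIT  vc=[30, 26, 29]
12: 0xf3 (blk 30, set 2) → VC-HIT  vc=[10, 26, 29]
13: 0x28 (blk 5, set 1) → MISS  vc=[10, 26, 29, 9]
14: 0xf6 (blk 30, set 2) → L1-HIT  vc=[10, 26, 29, 9]
15: 0x28 (blk 5, set 1) → L1-HIT  vc=[10, 26, 29, 9]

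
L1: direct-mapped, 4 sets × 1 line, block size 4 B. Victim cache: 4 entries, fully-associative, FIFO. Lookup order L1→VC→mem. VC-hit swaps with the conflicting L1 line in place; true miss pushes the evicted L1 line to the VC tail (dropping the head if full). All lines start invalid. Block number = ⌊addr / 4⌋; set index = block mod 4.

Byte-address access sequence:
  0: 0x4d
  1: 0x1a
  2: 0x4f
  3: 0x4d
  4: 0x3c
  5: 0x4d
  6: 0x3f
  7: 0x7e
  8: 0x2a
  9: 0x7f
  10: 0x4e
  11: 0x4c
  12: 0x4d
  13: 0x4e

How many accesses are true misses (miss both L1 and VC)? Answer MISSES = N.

MISSES = 5

#0 0x4d→b19/s3 MISS; vc=[]
#1 0x1a→b6/s2 MISS; vc=[]
#2 0x4f→b19/s3 L1-HIT; vc=[]
#3 0x4d→b19/s3 L1-HIT; vc=[]
#4 0x3c→b15/s3 MISS; vc=[19]
#5 0x4d→b19/s3 VC-HIT; vc=[15]
#6 0x3f→b15/s3 VC-HIT; vc=[19]
#7 0x7e→b31/s3 MISS; vc=[19,15]
#8 0x2a→b10/s2 MISS; vc=[19,15,6]
#9 0x7f→b31/s3 L1-HIT; vc=[19,15,6]
#10 0x4e→b19/s3 VC-HIT; vc=[31,15,6]
#11 0x4c→b19/s3 L1-HIT; vc=[31,15,6]
#12 0x4d→b19/s3 L1-HIT; vc=[31,15,6]
#13 0x4e→b19/s3 L1-HIT; vc=[31,15,6]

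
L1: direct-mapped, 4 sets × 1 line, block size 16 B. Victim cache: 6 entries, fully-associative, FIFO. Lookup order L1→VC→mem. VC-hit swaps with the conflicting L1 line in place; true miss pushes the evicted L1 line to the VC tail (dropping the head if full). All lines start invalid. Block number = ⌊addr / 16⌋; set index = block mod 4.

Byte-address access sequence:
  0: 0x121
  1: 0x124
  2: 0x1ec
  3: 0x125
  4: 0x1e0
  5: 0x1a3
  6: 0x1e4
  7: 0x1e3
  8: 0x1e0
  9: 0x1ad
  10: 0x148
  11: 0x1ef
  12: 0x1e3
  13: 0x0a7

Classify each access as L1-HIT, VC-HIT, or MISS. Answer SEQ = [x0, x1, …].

SEQ = [MISS, L1-HIT, MISS, VC-HIT, VC-HIT, MISS, VC-HIT, L1-HIT, L1-HIT, VC-HIT, MISS, VC-HIT, L1-HIT, MISS]

0: 0x121 (blk 18, set 2) → MISS  vc=[]
1: 0x124 (blk 18, set 2) → L1-HIT  vc=[]
2: 0x1ec (blk 30, set 2) → MISS  vc=[18]
3: 0x125 (blk 18, set 2) → VC-HIT  vc=[30]
4: 0x1e0 (blk 30, set 2) → VC-HIT  vc=[18]
5: 0x1a3 (blk 26, set 2) → MISS  vc=[18, 30]
6: 0x1e4 (blk 30, set 2) → VC-HIT  vc=[18, 26]
7: 0x1e3 (blk 30, set 2) → L1-HIT  vc=[18, 26]
8: 0x1e0 (blk 30, set 2) → L1-HIT  vc=[18, 26]
9: 0x1ad (blk 26, set 2) → VC-HIT  vc=[18, 30]
10: 0x148 (blk 20, set 0) → MISS  vc=[18, 30]
11: 0x1ef (blk 30, set 2) → VC-HIT  vc=[18, 26]
12: 0x1e3 (blk 30, set 2) → L1-HIT  vc=[18, 26]
13: 0xa7 (blk 10, set 2) → MISS  vc=[18, 26, 30]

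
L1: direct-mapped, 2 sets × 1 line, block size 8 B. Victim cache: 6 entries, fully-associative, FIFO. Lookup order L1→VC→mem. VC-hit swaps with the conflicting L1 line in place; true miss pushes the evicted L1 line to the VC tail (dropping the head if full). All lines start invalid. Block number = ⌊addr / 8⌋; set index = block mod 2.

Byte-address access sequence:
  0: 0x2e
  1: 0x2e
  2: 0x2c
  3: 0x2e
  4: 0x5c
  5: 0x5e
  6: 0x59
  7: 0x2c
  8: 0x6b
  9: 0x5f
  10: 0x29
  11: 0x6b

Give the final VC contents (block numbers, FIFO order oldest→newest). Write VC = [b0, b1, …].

  [0] addr=0x2e blk=5 s=1: MISS | VC []
  [1] addr=0x2e blk=5 s=1: L1-HIT | VC []
  [2] addr=0x2c blk=5 s=1: L1-HIT | VC []
  [3] addr=0x2e blk=5 s=1: L1-HIT | VC []
  [4] addr=0x5c blk=11 s=1: MISS | VC [5]
  [5] addr=0x5e blk=11 s=1: L1-HIT | VC [5]
  [6] addr=0x59 blk=11 s=1: L1-HIT | VC [5]
  [7] addr=0x2c blk=5 s=1: VC-HIT | VC [11]
  [8] addr=0x6b blk=13 s=1: MISS | VC [11, 5]
  [9] addr=0x5f blk=11 s=1: VC-HIT | VC [13, 5]
  [10] addr=0x29 blk=5 s=1: VC-HIT | VC [13, 11]
  [11] addr=0x6b blk=13 s=1: VC-HIT | VC [5, 11]

VC = [5, 11]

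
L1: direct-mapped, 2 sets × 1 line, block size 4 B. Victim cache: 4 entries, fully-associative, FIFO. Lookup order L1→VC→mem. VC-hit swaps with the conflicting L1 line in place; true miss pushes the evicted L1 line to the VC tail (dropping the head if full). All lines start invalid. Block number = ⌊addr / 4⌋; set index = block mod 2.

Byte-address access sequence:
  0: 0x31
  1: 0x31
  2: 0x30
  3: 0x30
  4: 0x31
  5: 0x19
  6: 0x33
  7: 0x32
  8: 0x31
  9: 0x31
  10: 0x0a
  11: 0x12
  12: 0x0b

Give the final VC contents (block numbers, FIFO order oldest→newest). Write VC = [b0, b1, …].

  [0] addr=0x31 blk=12 s=0: MISS | VC []
  [1] addr=0x31 blk=12 s=0: L1-HIT | VC []
  [2] addr=0x30 blk=12 s=0: L1-HIT | VC []
  [3] addr=0x30 blk=12 s=0: L1-HIT | VC []
  [4] addr=0x31 blk=12 s=0: L1-HIT | VC []
  [5] addr=0x19 blk=6 s=0: MISS | VC [12]
  [6] addr=0x33 blk=12 s=0: VC-HIT | VC [6]
  [7] addr=0x32 blk=12 s=0: L1-HIT | VC [6]
  [8] addr=0x31 blk=12 s=0: L1-HIT | VC [6]
  [9] addr=0x31 blk=12 s=0: L1-HIT | VC [6]
  [10] addr=0xa blk=2 s=0: MISS | VC [6, 12]
  [11] addr=0x12 blk=4 s=0: MISS | VC [6, 12, 2]
  [12] addr=0xb blk=2 s=0: VC-HIT | VC [6, 12, 4]

VC = [6, 12, 4]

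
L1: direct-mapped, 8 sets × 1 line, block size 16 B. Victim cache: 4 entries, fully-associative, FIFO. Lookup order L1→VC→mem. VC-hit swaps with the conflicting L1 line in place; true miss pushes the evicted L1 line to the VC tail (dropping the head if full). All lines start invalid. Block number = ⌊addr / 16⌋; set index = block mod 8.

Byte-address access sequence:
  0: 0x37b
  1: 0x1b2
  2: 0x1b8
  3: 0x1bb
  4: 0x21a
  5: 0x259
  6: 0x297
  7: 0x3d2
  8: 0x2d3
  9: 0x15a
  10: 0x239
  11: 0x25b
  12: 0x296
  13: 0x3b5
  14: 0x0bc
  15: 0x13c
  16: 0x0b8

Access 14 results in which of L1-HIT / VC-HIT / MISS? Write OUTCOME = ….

OUTCOME = MISS

#0 0x37b→b55/s7 MISS; vc=[]
#1 0x1b2→b27/s3 MISS; vc=[]
#2 0x1b8→b27/s3 L1-HIT; vc=[]
#3 0x1bb→b27/s3 L1-HIT; vc=[]
#4 0x21a→b33/s1 MISS; vc=[]
#5 0x259→b37/s5 MISS; vc=[]
#6 0x297→b41/s1 MISS; vc=[33]
#7 0x3d2→b61/s5 MISS; vc=[33,37]
#8 0x2d3→b45/s5 MISS; vc=[33,37,61]
#9 0x15a→b21/s5 MISS; vc=[33,37,61,45]
#10 0x239→b35/s3 MISS; vc=[37,61,45,27]
#11 0x25b→b37/s5 VC-HIT; vc=[21,61,45,27]
#12 0x296→b41/s1 L1-HIT; vc=[21,61,45,27]
#13 0x3b5→b59/s3 MISS; vc=[61,45,27,35]
#14 0xbc→b11/s3 MISS; vc=[45,27,35,59]
#15 0x13c→b19/s3 MISS; vc=[27,35,59,11]
#16 0xb8→b11/s3 VC-HIT; vc=[27,35,59,19]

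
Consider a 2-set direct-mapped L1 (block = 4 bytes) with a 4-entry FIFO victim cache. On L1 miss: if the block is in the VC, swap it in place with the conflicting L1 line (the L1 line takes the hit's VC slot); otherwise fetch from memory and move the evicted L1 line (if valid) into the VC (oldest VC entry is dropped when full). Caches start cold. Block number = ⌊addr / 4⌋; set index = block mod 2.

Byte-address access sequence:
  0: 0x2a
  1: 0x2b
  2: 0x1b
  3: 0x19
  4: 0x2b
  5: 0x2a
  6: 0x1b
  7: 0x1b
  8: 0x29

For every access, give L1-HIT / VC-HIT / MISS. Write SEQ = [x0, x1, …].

SEQ = [MISS, L1-HIT, MISS, L1-HIT, VC-HIT, L1-HIT, VC-HIT, L1-HIT, VC-HIT]

#0 0x2a→b10/s0 MISS; vc=[]
#1 0x2b→b10/s0 L1-HIT; vc=[]
#2 0x1b→b6/s0 MISS; vc=[10]
#3 0x19→b6/s0 L1-HIT; vc=[10]
#4 0x2b→b10/s0 VC-HIT; vc=[6]
#5 0x2a→b10/s0 L1-HIT; vc=[6]
#6 0x1b→b6/s0 VC-HIT; vc=[10]
#7 0x1b→b6/s0 L1-HIT; vc=[10]
#8 0x29→b10/s0 VC-HIT; vc=[6]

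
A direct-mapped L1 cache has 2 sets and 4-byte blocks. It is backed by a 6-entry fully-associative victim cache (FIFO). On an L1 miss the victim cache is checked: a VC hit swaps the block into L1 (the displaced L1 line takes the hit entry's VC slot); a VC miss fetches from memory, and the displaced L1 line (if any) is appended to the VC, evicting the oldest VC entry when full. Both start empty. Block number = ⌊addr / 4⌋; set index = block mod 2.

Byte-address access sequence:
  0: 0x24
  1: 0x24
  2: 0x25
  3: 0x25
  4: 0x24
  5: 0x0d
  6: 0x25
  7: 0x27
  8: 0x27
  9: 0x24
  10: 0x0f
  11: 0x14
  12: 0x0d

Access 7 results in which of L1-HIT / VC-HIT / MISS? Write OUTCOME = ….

OUTCOME = L1-HIT

  [0] addr=0x24 blk=9 s=1: MISS | VC []
  [1] addr=0x24 blk=9 s=1: L1-HIT | VC []
  [2] addr=0x25 blk=9 s=1: L1-HIT | VC []
  [3] addr=0x25 blk=9 s=1: L1-HIT | VC []
  [4] addr=0x24 blk=9 s=1: L1-HIT | VC []
  [5] addr=0xd blk=3 s=1: MISS | VC [9]
  [6] addr=0x25 blk=9 s=1: VC-HIT | VC [3]
  [7] addr=0x27 blk=9 s=1: L1-HIT | VC [3]
  [8] addr=0x27 blk=9 s=1: L1-HIT | VC [3]
  [9] addr=0x24 blk=9 s=1: L1-HIT | VC [3]
  [10] addr=0xf blk=3 s=1: VC-HIT | VC [9]
  [11] addr=0x14 blk=5 s=1: MISS | VC [9, 3]
  [12] addr=0xd blk=3 s=1: VC-HIT | VC [9, 5]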